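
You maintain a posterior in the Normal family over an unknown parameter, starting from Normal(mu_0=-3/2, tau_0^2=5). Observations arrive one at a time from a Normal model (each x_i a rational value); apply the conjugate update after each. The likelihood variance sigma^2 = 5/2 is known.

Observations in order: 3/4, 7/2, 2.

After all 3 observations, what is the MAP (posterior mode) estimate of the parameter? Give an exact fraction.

11/7

obs 1: x=3/4 → posterior Normal(0, 5/3)
obs 2: x=7/2 → posterior Normal(7/5, 1)
obs 3: x=2 → posterior Normal(11/7, 5/7)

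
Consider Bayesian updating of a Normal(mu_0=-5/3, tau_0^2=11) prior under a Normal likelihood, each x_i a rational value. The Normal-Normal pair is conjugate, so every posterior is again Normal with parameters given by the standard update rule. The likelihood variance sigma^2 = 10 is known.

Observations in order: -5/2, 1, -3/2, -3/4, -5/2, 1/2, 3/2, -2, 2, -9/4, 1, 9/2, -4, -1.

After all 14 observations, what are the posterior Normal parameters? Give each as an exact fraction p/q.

obs 1: x=-5/2 → posterior Normal(-265/126, 110/21)
obs 2: x=1 → posterior Normal(-199/192, 55/16)
obs 3: x=-3/2 → posterior Normal(-149/129, 110/43)
obs 4: x=-3/4 → posterior Normal(-695/648, 55/27)
obs 5: x=-5/2 → posterior Normal(-205/156, 22/13)
obs 6: x=1/2 → posterior Normal(-959/912, 55/38)
obs 7: x=3/2 → posterior Normal(-761/1044, 110/87)
obs 8: x=-2 → posterior Normal(-1025/1176, 55/49)
obs 9: x=2 → posterior Normal(-761/1308, 110/109)
obs 10: x=-9/4 → posterior Normal(-529/720, 11/12)
obs 11: x=1 → posterior Normal(-463/786, 110/131)
obs 12: x=9/2 → posterior Normal(-83/426, 55/71)
obs 13: x=-4 → posterior Normal(-215/459, 110/153)
obs 14: x=-1 → posterior Normal(-62/123, 55/82)

mu_0=-62/123, tau_0^2=55/82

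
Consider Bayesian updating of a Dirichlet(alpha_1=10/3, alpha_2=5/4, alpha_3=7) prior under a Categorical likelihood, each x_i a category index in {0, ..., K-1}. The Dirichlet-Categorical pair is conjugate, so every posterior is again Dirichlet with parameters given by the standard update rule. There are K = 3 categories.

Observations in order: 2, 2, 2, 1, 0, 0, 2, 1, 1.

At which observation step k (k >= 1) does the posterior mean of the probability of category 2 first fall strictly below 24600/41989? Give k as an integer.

k = 6

obs 1: x=2 → posterior Dirichlet(10/3, 5/4, 8)
obs 2: x=2 → posterior Dirichlet(10/3, 5/4, 9)
obs 3: x=2 → posterior Dirichlet(10/3, 5/4, 10)
obs 4: x=1 → posterior Dirichlet(10/3, 9/4, 10)
obs 5: x=0 → posterior Dirichlet(13/3, 9/4, 10)
obs 6: x=0 → posterior Dirichlet(16/3, 9/4, 10)
obs 7: x=2 → posterior Dirichlet(16/3, 9/4, 11)
obs 8: x=1 → posterior Dirichlet(16/3, 13/4, 11)
obs 9: x=1 → posterior Dirichlet(16/3, 17/4, 11)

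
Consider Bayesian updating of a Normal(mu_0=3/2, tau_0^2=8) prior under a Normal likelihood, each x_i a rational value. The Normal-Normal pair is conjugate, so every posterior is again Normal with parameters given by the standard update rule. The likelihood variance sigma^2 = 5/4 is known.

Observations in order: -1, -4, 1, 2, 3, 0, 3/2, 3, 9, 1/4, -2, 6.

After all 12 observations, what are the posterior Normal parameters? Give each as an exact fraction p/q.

obs 1: x=-1 → posterior Normal(-49/74, 40/37)
obs 2: x=-4 → posterior Normal(-305/138, 40/69)
obs 3: x=1 → posterior Normal(-241/202, 40/101)
obs 4: x=2 → posterior Normal(-113/266, 40/133)
obs 5: x=3 → posterior Normal(79/330, 8/33)
obs 6: x=0 → posterior Normal(79/394, 40/197)
obs 7: x=3/2 → posterior Normal(175/458, 40/229)
obs 8: x=3 → posterior Normal(367/522, 40/261)
obs 9: x=9 → posterior Normal(943/586, 40/293)
obs 10: x=1/4 → posterior Normal(959/650, 8/65)
obs 11: x=-2 → posterior Normal(277/238, 40/357)
obs 12: x=6 → posterior Normal(1215/778, 40/389)

mu_0=1215/778, tau_0^2=40/389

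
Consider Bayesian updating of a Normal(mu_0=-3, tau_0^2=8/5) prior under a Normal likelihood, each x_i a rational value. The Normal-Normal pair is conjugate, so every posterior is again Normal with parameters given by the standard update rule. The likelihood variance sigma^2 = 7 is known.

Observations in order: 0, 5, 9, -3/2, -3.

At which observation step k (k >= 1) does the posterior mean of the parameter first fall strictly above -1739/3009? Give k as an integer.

k = 3

obs 1: x=0 → posterior Normal(-105/43, 56/43)
obs 2: x=5 → posterior Normal(-65/51, 56/51)
obs 3: x=9 → posterior Normal(7/59, 56/59)
obs 4: x=-3/2 → posterior Normal(-5/67, 56/67)
obs 5: x=-3 → posterior Normal(-29/75, 56/75)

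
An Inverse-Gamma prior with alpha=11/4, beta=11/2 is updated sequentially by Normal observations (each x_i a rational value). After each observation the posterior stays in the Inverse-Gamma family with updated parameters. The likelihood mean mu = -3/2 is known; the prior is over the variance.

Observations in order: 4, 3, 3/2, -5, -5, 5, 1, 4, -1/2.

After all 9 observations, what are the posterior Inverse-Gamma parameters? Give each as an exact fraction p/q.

alpha=29/4, beta=699/8

obs 1: x=4 → posterior Inverse-Gamma(13/4, 165/8)
obs 2: x=3 → posterior Inverse-Gamma(15/4, 123/4)
obs 3: x=3/2 → posterior Inverse-Gamma(17/4, 141/4)
obs 4: x=-5 → posterior Inverse-Gamma(19/4, 331/8)
obs 5: x=-5 → posterior Inverse-Gamma(21/4, 95/2)
obs 6: x=5 → posterior Inverse-Gamma(23/4, 549/8)
obs 7: x=1 → posterior Inverse-Gamma(25/4, 287/4)
obs 8: x=4 → posterior Inverse-Gamma(27/4, 695/8)
obs 9: x=-1/2 → posterior Inverse-Gamma(29/4, 699/8)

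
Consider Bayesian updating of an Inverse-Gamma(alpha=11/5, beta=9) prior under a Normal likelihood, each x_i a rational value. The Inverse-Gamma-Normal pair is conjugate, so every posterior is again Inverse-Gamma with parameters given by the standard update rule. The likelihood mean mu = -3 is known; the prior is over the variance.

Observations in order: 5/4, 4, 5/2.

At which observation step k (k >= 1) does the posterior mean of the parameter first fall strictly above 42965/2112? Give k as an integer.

k = 3

obs 1: x=5/4 → posterior Inverse-Gamma(27/10, 577/32)
obs 2: x=4 → posterior Inverse-Gamma(16/5, 1361/32)
obs 3: x=5/2 → posterior Inverse-Gamma(37/10, 1845/32)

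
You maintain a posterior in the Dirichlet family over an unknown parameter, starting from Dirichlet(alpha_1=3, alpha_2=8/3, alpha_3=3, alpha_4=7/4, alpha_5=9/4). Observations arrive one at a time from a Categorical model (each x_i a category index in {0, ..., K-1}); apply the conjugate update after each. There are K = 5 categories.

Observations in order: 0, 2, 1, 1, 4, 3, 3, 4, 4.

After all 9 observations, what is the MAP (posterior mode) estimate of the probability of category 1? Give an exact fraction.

11/50

obs 1: x=0 → posterior Dirichlet(4, 8/3, 3, 7/4, 9/4)
obs 2: x=2 → posterior Dirichlet(4, 8/3, 4, 7/4, 9/4)
obs 3: x=1 → posterior Dirichlet(4, 11/3, 4, 7/4, 9/4)
obs 4: x=1 → posterior Dirichlet(4, 14/3, 4, 7/4, 9/4)
obs 5: x=4 → posterior Dirichlet(4, 14/3, 4, 7/4, 13/4)
obs 6: x=3 → posterior Dirichlet(4, 14/3, 4, 11/4, 13/4)
obs 7: x=3 → posterior Dirichlet(4, 14/3, 4, 15/4, 13/4)
obs 8: x=4 → posterior Dirichlet(4, 14/3, 4, 15/4, 17/4)
obs 9: x=4 → posterior Dirichlet(4, 14/3, 4, 15/4, 21/4)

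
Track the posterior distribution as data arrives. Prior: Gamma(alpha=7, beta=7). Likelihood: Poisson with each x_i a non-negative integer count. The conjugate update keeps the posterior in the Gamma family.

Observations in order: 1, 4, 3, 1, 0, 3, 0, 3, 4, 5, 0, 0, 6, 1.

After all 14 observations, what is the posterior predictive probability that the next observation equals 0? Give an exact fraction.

obs 1: x=1 → posterior Gamma(8, 8)
obs 2: x=4 → posterior Gamma(12, 9)
obs 3: x=3 → posterior Gamma(15, 10)
obs 4: x=1 → posterior Gamma(16, 11)
obs 5: x=0 → posterior Gamma(16, 12)
obs 6: x=3 → posterior Gamma(19, 13)
obs 7: x=0 → posterior Gamma(19, 14)
obs 8: x=3 → posterior Gamma(22, 15)
obs 9: x=4 → posterior Gamma(26, 16)
obs 10: x=5 → posterior Gamma(31, 17)
obs 11: x=0 → posterior Gamma(31, 18)
obs 12: x=0 → posterior Gamma(31, 19)
obs 13: x=6 → posterior Gamma(37, 20)
obs 14: x=1 → posterior Gamma(38, 21)

175522663228862486625127968549968702993144556569961/1028162763671387035398172161927312439705897862692864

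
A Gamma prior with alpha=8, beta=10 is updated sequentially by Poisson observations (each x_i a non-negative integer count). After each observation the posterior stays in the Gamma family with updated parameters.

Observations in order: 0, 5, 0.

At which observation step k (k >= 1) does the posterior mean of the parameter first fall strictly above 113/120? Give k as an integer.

k = 2

obs 1: x=0 → posterior Gamma(8, 11)
obs 2: x=5 → posterior Gamma(13, 12)
obs 3: x=0 → posterior Gamma(13, 13)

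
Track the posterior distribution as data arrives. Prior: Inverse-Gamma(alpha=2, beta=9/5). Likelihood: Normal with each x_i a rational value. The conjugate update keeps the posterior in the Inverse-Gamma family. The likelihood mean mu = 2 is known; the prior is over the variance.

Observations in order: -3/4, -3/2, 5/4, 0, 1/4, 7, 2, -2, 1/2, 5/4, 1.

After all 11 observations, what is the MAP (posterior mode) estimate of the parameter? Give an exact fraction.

obs 1: x=-3/4 → posterior Inverse-Gamma(5/2, 893/160)
obs 2: x=-3/2 → posterior Inverse-Gamma(3, 1873/160)
obs 3: x=5/4 → posterior Inverse-Gamma(7/2, 959/80)
obs 4: x=0 → posterior Inverse-Gamma(4, 1119/80)
obs 5: x=1/4 → posterior Inverse-Gamma(9/2, 2483/160)
obs 6: x=7 → posterior Inverse-Gamma(5, 4483/160)
obs 7: x=2 → posterior Inverse-Gamma(11/2, 4483/160)
obs 8: x=-2 → posterior Inverse-Gamma(6, 5763/160)
obs 9: x=1/2 → posterior Inverse-Gamma(13/2, 5943/160)
obs 10: x=5/4 → posterior Inverse-Gamma(7, 1497/40)
obs 11: x=1 → posterior Inverse-Gamma(15/2, 1517/40)

1517/340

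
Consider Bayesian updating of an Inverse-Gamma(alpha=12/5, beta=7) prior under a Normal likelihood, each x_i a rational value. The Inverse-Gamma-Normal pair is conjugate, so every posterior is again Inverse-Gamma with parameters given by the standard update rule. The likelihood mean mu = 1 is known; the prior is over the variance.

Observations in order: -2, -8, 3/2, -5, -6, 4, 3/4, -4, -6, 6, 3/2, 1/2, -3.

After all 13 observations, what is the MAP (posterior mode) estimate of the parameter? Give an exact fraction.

25105/1584

obs 1: x=-2 → posterior Inverse-Gamma(29/10, 23/2)
obs 2: x=-8 → posterior Inverse-Gamma(17/5, 52)
obs 3: x=3/2 → posterior Inverse-Gamma(39/10, 417/8)
obs 4: x=-5 → posterior Inverse-Gamma(22/5, 561/8)
obs 5: x=-6 → posterior Inverse-Gamma(49/10, 757/8)
obs 6: x=4 → posterior Inverse-Gamma(27/5, 793/8)
obs 7: x=3/4 → posterior Inverse-Gamma(59/10, 3173/32)
obs 8: x=-4 → posterior Inverse-Gamma(32/5, 3573/32)
obs 9: x=-6 → posterior Inverse-Gamma(69/10, 4357/32)
obs 10: x=6 → posterior Inverse-Gamma(37/5, 4757/32)
obs 11: x=3/2 → posterior Inverse-Gamma(79/10, 4761/32)
obs 12: x=1/2 → posterior Inverse-Gamma(42/5, 4765/32)
obs 13: x=-3 → posterior Inverse-Gamma(89/10, 5021/32)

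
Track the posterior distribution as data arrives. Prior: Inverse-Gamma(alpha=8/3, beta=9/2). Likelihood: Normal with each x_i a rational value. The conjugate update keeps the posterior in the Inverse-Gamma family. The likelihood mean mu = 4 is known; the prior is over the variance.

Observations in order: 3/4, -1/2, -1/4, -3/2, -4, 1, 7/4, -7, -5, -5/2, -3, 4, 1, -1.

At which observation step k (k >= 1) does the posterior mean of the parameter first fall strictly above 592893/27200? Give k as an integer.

k = 8

obs 1: x=3/4 → posterior Inverse-Gamma(19/6, 313/32)
obs 2: x=-1/2 → posterior Inverse-Gamma(11/3, 637/32)
obs 3: x=-1/4 → posterior Inverse-Gamma(25/6, 463/16)
obs 4: x=-3/2 → posterior Inverse-Gamma(14/3, 705/16)
obs 5: x=-4 → posterior Inverse-Gamma(31/6, 1217/16)
obs 6: x=1 → posterior Inverse-Gamma(17/3, 1289/16)
obs 7: x=7/4 → posterior Inverse-Gamma(37/6, 2659/32)
obs 8: x=-7 → posterior Inverse-Gamma(20/3, 4595/32)
obs 9: x=-5 → posterior Inverse-Gamma(43/6, 5891/32)
obs 10: x=-5/2 → posterior Inverse-Gamma(23/3, 6567/32)
obs 11: x=-3 → posterior Inverse-Gamma(49/6, 7351/32)
obs 12: x=4 → posterior Inverse-Gamma(26/3, 7351/32)
obs 13: x=1 → posterior Inverse-Gamma(55/6, 7495/32)
obs 14: x=-1 → posterior Inverse-Gamma(29/3, 7895/32)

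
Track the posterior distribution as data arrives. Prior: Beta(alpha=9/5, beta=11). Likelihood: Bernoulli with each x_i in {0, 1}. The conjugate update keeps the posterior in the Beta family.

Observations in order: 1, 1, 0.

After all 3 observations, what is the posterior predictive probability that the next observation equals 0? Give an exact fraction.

obs 1: x=1 → posterior Beta(14/5, 11)
obs 2: x=1 → posterior Beta(19/5, 11)
obs 3: x=0 → posterior Beta(19/5, 12)

60/79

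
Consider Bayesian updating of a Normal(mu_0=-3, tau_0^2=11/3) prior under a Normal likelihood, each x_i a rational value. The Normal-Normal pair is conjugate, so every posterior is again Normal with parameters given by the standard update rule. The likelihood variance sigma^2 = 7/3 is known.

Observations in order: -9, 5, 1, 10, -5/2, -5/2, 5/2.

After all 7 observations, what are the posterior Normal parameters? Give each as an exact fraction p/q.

mu_0=19/56, tau_0^2=11/36

obs 1: x=-9 → posterior Normal(-20/3, 77/54)
obs 2: x=5 → posterior Normal(-65/29, 77/87)
obs 3: x=1 → posterior Normal(-27/20, 77/120)
obs 4: x=10 → posterior Normal(56/51, 77/153)
obs 5: x=-5/2 → posterior Normal(57/124, 77/186)
obs 6: x=-5/2 → posterior Normal(1/73, 77/219)
obs 7: x=5/2 → posterior Normal(19/56, 11/36)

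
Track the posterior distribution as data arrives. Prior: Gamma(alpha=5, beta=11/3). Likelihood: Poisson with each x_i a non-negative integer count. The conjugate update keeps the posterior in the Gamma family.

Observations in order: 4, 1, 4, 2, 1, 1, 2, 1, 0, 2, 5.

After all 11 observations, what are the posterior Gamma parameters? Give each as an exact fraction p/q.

alpha=28, beta=44/3

obs 1: x=4 → posterior Gamma(9, 14/3)
obs 2: x=1 → posterior Gamma(10, 17/3)
obs 3: x=4 → posterior Gamma(14, 20/3)
obs 4: x=2 → posterior Gamma(16, 23/3)
obs 5: x=1 → posterior Gamma(17, 26/3)
obs 6: x=1 → posterior Gamma(18, 29/3)
obs 7: x=2 → posterior Gamma(20, 32/3)
obs 8: x=1 → posterior Gamma(21, 35/3)
obs 9: x=0 → posterior Gamma(21, 38/3)
obs 10: x=2 → posterior Gamma(23, 41/3)
obs 11: x=5 → posterior Gamma(28, 44/3)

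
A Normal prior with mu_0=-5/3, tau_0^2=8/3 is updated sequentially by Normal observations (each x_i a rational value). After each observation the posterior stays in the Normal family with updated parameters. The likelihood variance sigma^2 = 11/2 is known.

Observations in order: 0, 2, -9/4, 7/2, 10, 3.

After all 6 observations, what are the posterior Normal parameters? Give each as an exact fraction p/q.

obs 1: x=0 → posterior Normal(-55/49, 88/49)
obs 2: x=2 → posterior Normal(-23/65, 88/65)
obs 3: x=-9/4 → posterior Normal(-59/81, 88/81)
obs 4: x=7/2 → posterior Normal(-3/97, 88/97)
obs 5: x=10 → posterior Normal(157/113, 88/113)
obs 6: x=3 → posterior Normal(205/129, 88/129)

mu_0=205/129, tau_0^2=88/129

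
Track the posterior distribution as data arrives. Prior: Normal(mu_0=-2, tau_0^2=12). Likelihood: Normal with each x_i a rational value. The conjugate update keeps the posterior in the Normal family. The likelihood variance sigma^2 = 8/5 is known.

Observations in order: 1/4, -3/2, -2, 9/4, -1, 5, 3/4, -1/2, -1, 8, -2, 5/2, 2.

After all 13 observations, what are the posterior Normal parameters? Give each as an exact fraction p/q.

mu_0=749/788, tau_0^2=24/197

obs 1: x=1/4 → posterior Normal(-1/68, 24/17)
obs 2: x=-3/2 → posterior Normal(-91/128, 3/4)
obs 3: x=-2 → posterior Normal(-211/188, 24/47)
obs 4: x=9/4 → posterior Normal(-19/62, 12/31)
obs 5: x=-1 → posterior Normal(-34/77, 24/77)
obs 6: x=5 → posterior Normal(41/92, 6/23)
obs 7: x=3/4 → posterior Normal(209/428, 24/107)
obs 8: x=-1/2 → posterior Normal(179/488, 12/61)
obs 9: x=-1 → posterior Normal(119/548, 24/137)
obs 10: x=8 → posterior Normal(599/608, 3/19)
obs 11: x=-2 → posterior Normal(479/668, 24/167)
obs 12: x=5/2 → posterior Normal(629/728, 12/91)
obs 13: x=2 → posterior Normal(749/788, 24/197)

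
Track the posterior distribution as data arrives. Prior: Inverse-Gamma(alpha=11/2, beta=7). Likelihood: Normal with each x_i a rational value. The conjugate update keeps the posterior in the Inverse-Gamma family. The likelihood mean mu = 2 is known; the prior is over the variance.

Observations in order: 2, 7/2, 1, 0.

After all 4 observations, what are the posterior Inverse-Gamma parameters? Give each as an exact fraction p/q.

alpha=15/2, beta=85/8

obs 1: x=2 → posterior Inverse-Gamma(6, 7)
obs 2: x=7/2 → posterior Inverse-Gamma(13/2, 65/8)
obs 3: x=1 → posterior Inverse-Gamma(7, 69/8)
obs 4: x=0 → posterior Inverse-Gamma(15/2, 85/8)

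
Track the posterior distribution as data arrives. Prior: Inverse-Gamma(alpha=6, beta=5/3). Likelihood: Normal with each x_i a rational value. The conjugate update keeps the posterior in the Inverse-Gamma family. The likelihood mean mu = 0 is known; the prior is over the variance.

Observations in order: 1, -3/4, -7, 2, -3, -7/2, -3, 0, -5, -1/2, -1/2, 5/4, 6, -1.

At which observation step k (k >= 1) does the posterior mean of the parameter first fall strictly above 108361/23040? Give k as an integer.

obs 1: x=1 → posterior Inverse-Gamma(13/2, 13/6)
obs 2: x=-3/4 → posterior Inverse-Gamma(7, 235/96)
obs 3: x=-7 → posterior Inverse-Gamma(15/2, 2587/96)
obs 4: x=2 → posterior Inverse-Gamma(8, 2779/96)
obs 5: x=-3 → posterior Inverse-Gamma(17/2, 3211/96)
obs 6: x=-7/2 → posterior Inverse-Gamma(9, 3799/96)
obs 7: x=-3 → posterior Inverse-Gamma(19/2, 4231/96)
obs 8: x=0 → posterior Inverse-Gamma(10, 4231/96)
obs 9: x=-5 → posterior Inverse-Gamma(21/2, 5431/96)
obs 10: x=-1/2 → posterior Inverse-Gamma(11, 5443/96)
obs 11: x=-1/2 → posterior Inverse-Gamma(23/2, 5455/96)
obs 12: x=5/4 → posterior Inverse-Gamma(12, 2765/48)
obs 13: x=6 → posterior Inverse-Gamma(25/2, 3629/48)
obs 14: x=-1 → posterior Inverse-Gamma(13, 3653/48)

k = 6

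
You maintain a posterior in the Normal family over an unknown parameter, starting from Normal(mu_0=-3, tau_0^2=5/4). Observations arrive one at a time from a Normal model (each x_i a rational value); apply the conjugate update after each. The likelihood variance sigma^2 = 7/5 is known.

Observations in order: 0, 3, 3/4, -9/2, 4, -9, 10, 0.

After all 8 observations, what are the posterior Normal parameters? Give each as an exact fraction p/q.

obs 1: x=0 → posterior Normal(-84/53, 35/53)
obs 2: x=3 → posterior Normal(-3/26, 35/78)
obs 3: x=3/4 → posterior Normal(39/412, 35/103)
obs 4: x=-9/2 → posterior Normal(-411/512, 35/128)
obs 5: x=4 → posterior Normal(-11/612, 35/153)
obs 6: x=-9 → posterior Normal(-911/712, 35/178)
obs 7: x=10 → posterior Normal(89/812, 5/29)
obs 8: x=0 → posterior Normal(89/912, 35/228)

mu_0=89/912, tau_0^2=35/228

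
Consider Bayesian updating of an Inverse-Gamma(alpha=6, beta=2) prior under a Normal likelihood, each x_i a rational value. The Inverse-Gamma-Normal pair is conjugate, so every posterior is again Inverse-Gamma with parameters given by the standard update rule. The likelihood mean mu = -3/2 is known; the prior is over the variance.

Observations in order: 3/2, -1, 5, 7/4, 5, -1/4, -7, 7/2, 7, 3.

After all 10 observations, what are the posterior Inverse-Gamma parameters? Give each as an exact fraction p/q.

obs 1: x=3/2 → posterior Inverse-Gamma(13/2, 13/2)
obs 2: x=-1 → posterior Inverse-Gamma(7, 53/8)
obs 3: x=5 → posterior Inverse-Gamma(15/2, 111/4)
obs 4: x=7/4 → posterior Inverse-Gamma(8, 1057/32)
obs 5: x=5 → posterior Inverse-Gamma(17/2, 1733/32)
obs 6: x=-1/4 → posterior Inverse-Gamma(9, 879/16)
obs 7: x=-7 → posterior Inverse-Gamma(19/2, 1121/16)
obs 8: x=7/2 → posterior Inverse-Gamma(10, 1321/16)
obs 9: x=7 → posterior Inverse-Gamma(21/2, 1899/16)
obs 10: x=3 → posterior Inverse-Gamma(11, 2061/16)

alpha=11, beta=2061/16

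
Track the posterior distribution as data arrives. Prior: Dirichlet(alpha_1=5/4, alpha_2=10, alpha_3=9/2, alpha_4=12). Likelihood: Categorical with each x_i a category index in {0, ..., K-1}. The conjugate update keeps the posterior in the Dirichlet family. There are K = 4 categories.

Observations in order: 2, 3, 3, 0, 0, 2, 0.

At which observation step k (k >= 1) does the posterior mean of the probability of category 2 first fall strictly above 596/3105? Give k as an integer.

obs 1: x=2 → posterior Dirichlet(5/4, 10, 11/2, 12)
obs 2: x=3 → posterior Dirichlet(5/4, 10, 11/2, 13)
obs 3: x=3 → posterior Dirichlet(5/4, 10, 11/2, 14)
obs 4: x=0 → posterior Dirichlet(9/4, 10, 11/2, 14)
obs 5: x=0 → posterior Dirichlet(13/4, 10, 11/2, 14)
obs 6: x=2 → posterior Dirichlet(13/4, 10, 13/2, 14)
obs 7: x=0 → posterior Dirichlet(17/4, 10, 13/2, 14)

k = 6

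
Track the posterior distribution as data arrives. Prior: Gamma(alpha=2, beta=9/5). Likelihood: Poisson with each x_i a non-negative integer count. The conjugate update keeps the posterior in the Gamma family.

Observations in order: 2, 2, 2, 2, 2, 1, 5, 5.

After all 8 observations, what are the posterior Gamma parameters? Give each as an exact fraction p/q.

alpha=23, beta=49/5

obs 1: x=2 → posterior Gamma(4, 14/5)
obs 2: x=2 → posterior Gamma(6, 19/5)
obs 3: x=2 → posterior Gamma(8, 24/5)
obs 4: x=2 → posterior Gamma(10, 29/5)
obs 5: x=2 → posterior Gamma(12, 34/5)
obs 6: x=1 → posterior Gamma(13, 39/5)
obs 7: x=5 → posterior Gamma(18, 44/5)
obs 8: x=5 → posterior Gamma(23, 49/5)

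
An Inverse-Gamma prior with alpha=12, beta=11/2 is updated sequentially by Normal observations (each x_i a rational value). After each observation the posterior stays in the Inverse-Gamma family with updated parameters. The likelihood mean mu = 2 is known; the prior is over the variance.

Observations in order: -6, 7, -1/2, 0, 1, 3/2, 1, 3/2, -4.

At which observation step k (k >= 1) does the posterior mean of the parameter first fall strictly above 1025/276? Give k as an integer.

obs 1: x=-6 → posterior Inverse-Gamma(25/2, 75/2)
obs 2: x=7 → posterior Inverse-Gamma(13, 50)
obs 3: x=-1/2 → posterior Inverse-Gamma(27/2, 425/8)
obs 4: x=0 → posterior Inverse-Gamma(14, 441/8)
obs 5: x=1 → posterior Inverse-Gamma(29/2, 445/8)
obs 6: x=3/2 → posterior Inverse-Gamma(15, 223/4)
obs 7: x=1 → posterior Inverse-Gamma(31/2, 225/4)
obs 8: x=3/2 → posterior Inverse-Gamma(16, 451/8)
obs 9: x=-4 → posterior Inverse-Gamma(33/2, 595/8)

k = 2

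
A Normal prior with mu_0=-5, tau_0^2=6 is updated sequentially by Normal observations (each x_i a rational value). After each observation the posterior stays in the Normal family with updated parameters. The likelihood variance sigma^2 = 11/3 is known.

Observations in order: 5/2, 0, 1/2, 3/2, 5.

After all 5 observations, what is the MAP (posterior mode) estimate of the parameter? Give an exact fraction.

116/101

obs 1: x=5/2 → posterior Normal(-10/29, 66/29)
obs 2: x=0 → posterior Normal(-10/47, 66/47)
obs 3: x=1/2 → posterior Normal(-1/65, 66/65)
obs 4: x=3/2 → posterior Normal(26/83, 66/83)
obs 5: x=5 → posterior Normal(116/101, 66/101)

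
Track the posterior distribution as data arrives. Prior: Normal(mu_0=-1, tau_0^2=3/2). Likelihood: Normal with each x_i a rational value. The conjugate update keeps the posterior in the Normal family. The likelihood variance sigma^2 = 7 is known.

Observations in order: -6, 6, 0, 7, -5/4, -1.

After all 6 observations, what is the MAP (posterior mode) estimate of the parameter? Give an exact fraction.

obs 1: x=-6 → posterior Normal(-32/17, 21/17)
obs 2: x=6 → posterior Normal(-7/10, 21/20)
obs 3: x=0 → posterior Normal(-14/23, 21/23)
obs 4: x=7 → posterior Normal(7/26, 21/26)
obs 5: x=-5/4 → posterior Normal(13/116, 21/29)
obs 6: x=-1 → posterior Normal(1/128, 21/32)

1/128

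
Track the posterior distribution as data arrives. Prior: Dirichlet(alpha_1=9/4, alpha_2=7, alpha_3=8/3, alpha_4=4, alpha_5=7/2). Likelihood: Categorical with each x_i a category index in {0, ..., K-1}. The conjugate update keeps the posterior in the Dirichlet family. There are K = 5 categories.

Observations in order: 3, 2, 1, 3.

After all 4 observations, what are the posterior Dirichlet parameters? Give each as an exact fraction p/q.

alpha_1=9/4, alpha_2=8, alpha_3=11/3, alpha_4=6, alpha_5=7/2

obs 1: x=3 → posterior Dirichlet(9/4, 7, 8/3, 5, 7/2)
obs 2: x=2 → posterior Dirichlet(9/4, 7, 11/3, 5, 7/2)
obs 3: x=1 → posterior Dirichlet(9/4, 8, 11/3, 5, 7/2)
obs 4: x=3 → posterior Dirichlet(9/4, 8, 11/3, 6, 7/2)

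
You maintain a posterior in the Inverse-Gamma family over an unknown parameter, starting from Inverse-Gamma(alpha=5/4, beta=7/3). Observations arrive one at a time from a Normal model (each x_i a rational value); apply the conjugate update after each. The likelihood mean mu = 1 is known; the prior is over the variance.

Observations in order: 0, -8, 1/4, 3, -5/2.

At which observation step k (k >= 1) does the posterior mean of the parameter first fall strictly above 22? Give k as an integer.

k = 2

obs 1: x=0 → posterior Inverse-Gamma(7/4, 17/6)
obs 2: x=-8 → posterior Inverse-Gamma(9/4, 130/3)
obs 3: x=1/4 → posterior Inverse-Gamma(11/4, 4187/96)
obs 4: x=3 → posterior Inverse-Gamma(13/4, 4379/96)
obs 5: x=-5/2 → posterior Inverse-Gamma(15/4, 4967/96)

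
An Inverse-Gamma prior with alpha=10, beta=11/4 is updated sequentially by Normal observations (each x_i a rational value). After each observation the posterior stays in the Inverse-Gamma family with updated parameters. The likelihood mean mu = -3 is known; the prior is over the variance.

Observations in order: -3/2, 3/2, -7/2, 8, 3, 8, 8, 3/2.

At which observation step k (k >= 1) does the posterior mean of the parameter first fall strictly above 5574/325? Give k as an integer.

obs 1: x=-3/2 → posterior Inverse-Gamma(21/2, 31/8)
obs 2: x=3/2 → posterior Inverse-Gamma(11, 14)
obs 3: x=-7/2 → posterior Inverse-Gamma(23/2, 113/8)
obs 4: x=8 → posterior Inverse-Gamma(12, 597/8)
obs 5: x=3 → posterior Inverse-Gamma(25/2, 741/8)
obs 6: x=8 → posterior Inverse-Gamma(13, 1225/8)
obs 7: x=8 → posterior Inverse-Gamma(27/2, 1709/8)
obs 8: x=3/2 → posterior Inverse-Gamma(14, 895/4)

k = 8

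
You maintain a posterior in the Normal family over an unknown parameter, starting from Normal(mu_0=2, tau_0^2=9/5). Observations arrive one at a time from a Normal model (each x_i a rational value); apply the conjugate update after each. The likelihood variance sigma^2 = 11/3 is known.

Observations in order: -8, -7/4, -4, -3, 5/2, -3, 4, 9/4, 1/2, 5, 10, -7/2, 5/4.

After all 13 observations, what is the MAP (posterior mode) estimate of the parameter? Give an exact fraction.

683/1624

obs 1: x=-8 → posterior Normal(-53/41, 99/82)
obs 2: x=-7/4 → posterior Normal(-613/436, 99/109)
obs 3: x=-4 → posterior Normal(-1045/544, 99/136)
obs 4: x=-3 → posterior Normal(-1369/652, 99/163)
obs 5: x=5/2 → posterior Normal(-1099/760, 99/190)
obs 6: x=-3 → posterior Normal(-1423/868, 99/217)
obs 7: x=4 → posterior Normal(-991/976, 99/244)
obs 8: x=9/4 → posterior Normal(-187/271, 99/271)
obs 9: x=1/2 → posterior Normal(-347/596, 99/298)
obs 10: x=5 → posterior Normal(-77/650, 99/325)
obs 11: x=10 → posterior Normal(463/704, 9/32)
obs 12: x=-7/2 → posterior Normal(137/379, 99/379)
obs 13: x=5/4 → posterior Normal(683/1624, 99/406)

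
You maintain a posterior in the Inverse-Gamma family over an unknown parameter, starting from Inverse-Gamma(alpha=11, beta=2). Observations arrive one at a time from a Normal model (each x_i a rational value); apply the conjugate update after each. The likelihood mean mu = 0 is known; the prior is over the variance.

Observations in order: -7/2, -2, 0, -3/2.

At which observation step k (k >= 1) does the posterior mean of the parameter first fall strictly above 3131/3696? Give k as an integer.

k = 2

obs 1: x=-7/2 → posterior Inverse-Gamma(23/2, 65/8)
obs 2: x=-2 → posterior Inverse-Gamma(12, 81/8)
obs 3: x=0 → posterior Inverse-Gamma(25/2, 81/8)
obs 4: x=-3/2 → posterior Inverse-Gamma(13, 45/4)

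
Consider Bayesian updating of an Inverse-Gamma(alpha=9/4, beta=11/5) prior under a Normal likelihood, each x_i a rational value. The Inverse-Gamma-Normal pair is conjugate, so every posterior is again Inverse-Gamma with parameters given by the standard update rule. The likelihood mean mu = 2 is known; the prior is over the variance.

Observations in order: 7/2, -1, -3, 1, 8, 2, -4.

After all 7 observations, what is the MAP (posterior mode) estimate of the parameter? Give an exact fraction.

2273/270

obs 1: x=7/2 → posterior Inverse-Gamma(11/4, 133/40)
obs 2: x=-1 → posterior Inverse-Gamma(13/4, 313/40)
obs 3: x=-3 → posterior Inverse-Gamma(15/4, 813/40)
obs 4: x=1 → posterior Inverse-Gamma(17/4, 833/40)
obs 5: x=8 → posterior Inverse-Gamma(19/4, 1553/40)
obs 6: x=2 → posterior Inverse-Gamma(21/4, 1553/40)
obs 7: x=-4 → posterior Inverse-Gamma(23/4, 2273/40)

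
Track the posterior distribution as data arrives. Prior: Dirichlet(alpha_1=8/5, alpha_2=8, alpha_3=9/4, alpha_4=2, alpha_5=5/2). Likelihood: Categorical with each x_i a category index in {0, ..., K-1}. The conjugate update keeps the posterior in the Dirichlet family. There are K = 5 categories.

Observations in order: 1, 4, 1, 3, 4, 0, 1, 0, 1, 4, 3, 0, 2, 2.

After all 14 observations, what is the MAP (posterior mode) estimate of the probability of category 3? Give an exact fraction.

20/169

obs 1: x=1 → posterior Dirichlet(8/5, 9, 9/4, 2, 5/2)
obs 2: x=4 → posterior Dirichlet(8/5, 9, 9/4, 2, 7/2)
obs 3: x=1 → posterior Dirichlet(8/5, 10, 9/4, 2, 7/2)
obs 4: x=3 → posterior Dirichlet(8/5, 10, 9/4, 3, 7/2)
obs 5: x=4 → posterior Dirichlet(8/5, 10, 9/4, 3, 9/2)
obs 6: x=0 → posterior Dirichlet(13/5, 10, 9/4, 3, 9/2)
obs 7: x=1 → posterior Dirichlet(13/5, 11, 9/4, 3, 9/2)
obs 8: x=0 → posterior Dirichlet(18/5, 11, 9/4, 3, 9/2)
obs 9: x=1 → posterior Dirichlet(18/5, 12, 9/4, 3, 9/2)
obs 10: x=4 → posterior Dirichlet(18/5, 12, 9/4, 3, 11/2)
obs 11: x=3 → posterior Dirichlet(18/5, 12, 9/4, 4, 11/2)
obs 12: x=0 → posterior Dirichlet(23/5, 12, 9/4, 4, 11/2)
obs 13: x=2 → posterior Dirichlet(23/5, 12, 13/4, 4, 11/2)
obs 14: x=2 → posterior Dirichlet(23/5, 12, 17/4, 4, 11/2)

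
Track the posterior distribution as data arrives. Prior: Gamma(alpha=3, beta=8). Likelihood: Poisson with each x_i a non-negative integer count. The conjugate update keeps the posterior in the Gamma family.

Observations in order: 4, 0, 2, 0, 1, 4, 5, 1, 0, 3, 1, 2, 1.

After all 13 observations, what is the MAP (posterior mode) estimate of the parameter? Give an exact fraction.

obs 1: x=4 → posterior Gamma(7, 9)
obs 2: x=0 → posterior Gamma(7, 10)
obs 3: x=2 → posterior Gamma(9, 11)
obs 4: x=0 → posterior Gamma(9, 12)
obs 5: x=1 → posterior Gamma(10, 13)
obs 6: x=4 → posterior Gamma(14, 14)
obs 7: x=5 → posterior Gamma(19, 15)
obs 8: x=1 → posterior Gamma(20, 16)
obs 9: x=0 → posterior Gamma(20, 17)
obs 10: x=3 → posterior Gamma(23, 18)
obs 11: x=1 → posterior Gamma(24, 19)
obs 12: x=2 → posterior Gamma(26, 20)
obs 13: x=1 → posterior Gamma(27, 21)

26/21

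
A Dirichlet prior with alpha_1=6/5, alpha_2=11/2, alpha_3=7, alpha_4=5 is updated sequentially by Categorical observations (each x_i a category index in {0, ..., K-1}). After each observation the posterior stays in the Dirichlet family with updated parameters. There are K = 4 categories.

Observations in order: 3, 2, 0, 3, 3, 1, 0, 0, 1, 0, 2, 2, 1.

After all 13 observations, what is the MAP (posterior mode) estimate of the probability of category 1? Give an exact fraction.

obs 1: x=3 → posterior Dirichlet(6/5, 11/2, 7, 6)
obs 2: x=2 → posterior Dirichlet(6/5, 11/2, 8, 6)
obs 3: x=0 → posterior Dirichlet(11/5, 11/2, 8, 6)
obs 4: x=3 → posterior Dirichlet(11/5, 11/2, 8, 7)
obs 5: x=3 → posterior Dirichlet(11/5, 11/2, 8, 8)
obs 6: x=1 → posterior Dirichlet(11/5, 13/2, 8, 8)
obs 7: x=0 → posterior Dirichlet(16/5, 13/2, 8, 8)
obs 8: x=0 → posterior Dirichlet(21/5, 13/2, 8, 8)
obs 9: x=1 → posterior Dirichlet(21/5, 15/2, 8, 8)
obs 10: x=0 → posterior Dirichlet(26/5, 15/2, 8, 8)
obs 11: x=2 → posterior Dirichlet(26/5, 15/2, 9, 8)
obs 12: x=2 → posterior Dirichlet(26/5, 15/2, 10, 8)
obs 13: x=1 → posterior Dirichlet(26/5, 17/2, 10, 8)

75/277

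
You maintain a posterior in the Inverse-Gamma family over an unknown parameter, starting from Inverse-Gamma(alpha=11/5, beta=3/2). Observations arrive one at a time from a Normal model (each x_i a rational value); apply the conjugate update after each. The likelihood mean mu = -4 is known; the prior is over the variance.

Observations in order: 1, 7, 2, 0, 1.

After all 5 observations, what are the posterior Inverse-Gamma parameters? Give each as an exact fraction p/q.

obs 1: x=1 → posterior Inverse-Gamma(27/10, 14)
obs 2: x=7 → posterior Inverse-Gamma(16/5, 149/2)
obs 3: x=2 → posterior Inverse-Gamma(37/10, 185/2)
obs 4: x=0 → posterior Inverse-Gamma(21/5, 201/2)
obs 5: x=1 → posterior Inverse-Gamma(47/10, 113)

alpha=47/10, beta=113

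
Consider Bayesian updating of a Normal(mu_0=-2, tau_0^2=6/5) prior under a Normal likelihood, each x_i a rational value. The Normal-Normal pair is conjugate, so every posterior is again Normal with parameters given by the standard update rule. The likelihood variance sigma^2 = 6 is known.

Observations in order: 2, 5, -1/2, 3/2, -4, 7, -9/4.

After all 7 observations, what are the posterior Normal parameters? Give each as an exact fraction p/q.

obs 1: x=2 → posterior Normal(-4/3, 1)
obs 2: x=5 → posterior Normal(-3/7, 6/7)
obs 3: x=-1/2 → posterior Normal(-7/16, 3/4)
obs 4: x=3/2 → posterior Normal(-2/9, 2/3)
obs 5: x=-4 → posterior Normal(-3/5, 3/5)
obs 6: x=7 → posterior Normal(1/11, 6/11)
obs 7: x=-9/4 → posterior Normal(-5/48, 1/2)

mu_0=-5/48, tau_0^2=1/2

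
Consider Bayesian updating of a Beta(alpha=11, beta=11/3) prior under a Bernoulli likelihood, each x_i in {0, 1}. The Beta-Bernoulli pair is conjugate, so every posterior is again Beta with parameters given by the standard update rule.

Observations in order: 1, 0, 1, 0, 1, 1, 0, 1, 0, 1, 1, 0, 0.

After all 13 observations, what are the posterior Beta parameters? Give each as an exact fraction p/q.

alpha=18, beta=29/3

obs 1: x=1 → posterior Beta(12, 11/3)
obs 2: x=0 → posterior Beta(12, 14/3)
obs 3: x=1 → posterior Beta(13, 14/3)
obs 4: x=0 → posterior Beta(13, 17/3)
obs 5: x=1 → posterior Beta(14, 17/3)
obs 6: x=1 → posterior Beta(15, 17/3)
obs 7: x=0 → posterior Beta(15, 20/3)
obs 8: x=1 → posterior Beta(16, 20/3)
obs 9: x=0 → posterior Beta(16, 23/3)
obs 10: x=1 → posterior Beta(17, 23/3)
obs 11: x=1 → posterior Beta(18, 23/3)
obs 12: x=0 → posterior Beta(18, 26/3)
obs 13: x=0 → posterior Beta(18, 29/3)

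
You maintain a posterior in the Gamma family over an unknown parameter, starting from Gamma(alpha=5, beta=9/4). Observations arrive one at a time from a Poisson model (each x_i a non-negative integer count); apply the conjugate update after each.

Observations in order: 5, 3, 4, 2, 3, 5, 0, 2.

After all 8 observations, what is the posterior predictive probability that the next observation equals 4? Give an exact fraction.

108597915427779004421133578218396925377969133605148672/719520132584325325720027131110639311373233795166015625

obs 1: x=5 → posterior Gamma(10, 13/4)
obs 2: x=3 → posterior Gamma(13, 17/4)
obs 3: x=4 → posterior Gamma(17, 21/4)
obs 4: x=2 → posterior Gamma(19, 25/4)
obs 5: x=3 → posterior Gamma(22, 29/4)
obs 6: x=5 → posterior Gamma(27, 33/4)
obs 7: x=0 → posterior Gamma(27, 37/4)
obs 8: x=2 → posterior Gamma(29, 41/4)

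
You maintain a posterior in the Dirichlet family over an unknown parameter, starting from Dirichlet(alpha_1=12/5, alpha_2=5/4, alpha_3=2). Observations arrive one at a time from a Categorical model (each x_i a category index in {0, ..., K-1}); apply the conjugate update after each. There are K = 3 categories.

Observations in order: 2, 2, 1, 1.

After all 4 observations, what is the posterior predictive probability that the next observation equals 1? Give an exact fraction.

obs 1: x=2 → posterior Dirichlet(12/5, 5/4, 3)
obs 2: x=2 → posterior Dirichlet(12/5, 5/4, 4)
obs 3: x=1 → posterior Dirichlet(12/5, 9/4, 4)
obs 4: x=1 → posterior Dirichlet(12/5, 13/4, 4)

65/193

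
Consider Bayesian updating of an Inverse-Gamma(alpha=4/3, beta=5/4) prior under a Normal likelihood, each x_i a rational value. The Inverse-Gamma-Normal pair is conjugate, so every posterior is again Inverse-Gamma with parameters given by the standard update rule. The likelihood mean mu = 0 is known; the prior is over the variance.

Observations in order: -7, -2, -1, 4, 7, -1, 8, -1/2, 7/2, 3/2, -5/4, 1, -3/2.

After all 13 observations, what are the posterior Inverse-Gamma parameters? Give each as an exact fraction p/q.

alpha=47/6, beta=3297/32

obs 1: x=-7 → posterior Inverse-Gamma(11/6, 103/4)
obs 2: x=-2 → posterior Inverse-Gamma(7/3, 111/4)
obs 3: x=-1 → posterior Inverse-Gamma(17/6, 113/4)
obs 4: x=4 → posterior Inverse-Gamma(10/3, 145/4)
obs 5: x=7 → posterior Inverse-Gamma(23/6, 243/4)
obs 6: x=-1 → posterior Inverse-Gamma(13/3, 245/4)
obs 7: x=8 → posterior Inverse-Gamma(29/6, 373/4)
obs 8: x=-1/2 → posterior Inverse-Gamma(16/3, 747/8)
obs 9: x=7/2 → posterior Inverse-Gamma(35/6, 199/2)
obs 10: x=3/2 → posterior Inverse-Gamma(19/3, 805/8)
obs 11: x=-5/4 → posterior Inverse-Gamma(41/6, 3245/32)
obs 12: x=1 → posterior Inverse-Gamma(22/3, 3261/32)
obs 13: x=-3/2 → posterior Inverse-Gamma(47/6, 3297/32)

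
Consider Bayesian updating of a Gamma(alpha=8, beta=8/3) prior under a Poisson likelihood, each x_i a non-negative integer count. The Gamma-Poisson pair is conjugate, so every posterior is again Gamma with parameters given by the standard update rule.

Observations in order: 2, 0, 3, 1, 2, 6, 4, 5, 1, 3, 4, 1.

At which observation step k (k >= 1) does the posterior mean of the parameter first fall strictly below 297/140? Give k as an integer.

obs 1: x=2 → posterior Gamma(10, 11/3)
obs 2: x=0 → posterior Gamma(10, 14/3)
obs 3: x=3 → posterior Gamma(13, 17/3)
obs 4: x=1 → posterior Gamma(14, 20/3)
obs 5: x=2 → posterior Gamma(16, 23/3)
obs 6: x=6 → posterior Gamma(22, 26/3)
obs 7: x=4 → posterior Gamma(26, 29/3)
obs 8: x=5 → posterior Gamma(31, 32/3)
obs 9: x=1 → posterior Gamma(32, 35/3)
obs 10: x=3 → posterior Gamma(35, 38/3)
obs 11: x=4 → posterior Gamma(39, 41/3)
obs 12: x=1 → posterior Gamma(40, 44/3)

k = 4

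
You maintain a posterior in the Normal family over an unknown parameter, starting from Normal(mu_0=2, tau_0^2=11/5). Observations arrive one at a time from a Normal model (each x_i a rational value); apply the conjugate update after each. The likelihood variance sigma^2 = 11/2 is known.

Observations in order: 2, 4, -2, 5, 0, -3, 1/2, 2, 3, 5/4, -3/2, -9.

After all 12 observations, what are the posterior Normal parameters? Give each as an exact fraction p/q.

obs 1: x=2 → posterior Normal(2, 11/7)
obs 2: x=4 → posterior Normal(22/9, 11/9)
obs 3: x=-2 → posterior Normal(18/11, 1)
obs 4: x=5 → posterior Normal(28/13, 11/13)
obs 5: x=0 → posterior Normal(28/15, 11/15)
obs 6: x=-3 → posterior Normal(22/17, 11/17)
obs 7: x=1/2 → posterior Normal(23/19, 11/19)
obs 8: x=2 → posterior Normal(9/7, 11/21)
obs 9: x=3 → posterior Normal(33/23, 11/23)
obs 10: x=5/4 → posterior Normal(71/50, 11/25)
obs 11: x=-3/2 → posterior Normal(65/54, 11/27)
obs 12: x=-9 → posterior Normal(1/2, 11/29)

mu_0=1/2, tau_0^2=11/29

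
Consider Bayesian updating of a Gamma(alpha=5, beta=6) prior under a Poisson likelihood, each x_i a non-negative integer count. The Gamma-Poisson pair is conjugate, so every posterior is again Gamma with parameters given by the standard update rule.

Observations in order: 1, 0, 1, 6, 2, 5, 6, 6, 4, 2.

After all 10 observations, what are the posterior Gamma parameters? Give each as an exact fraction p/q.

obs 1: x=1 → posterior Gamma(6, 7)
obs 2: x=0 → posterior Gamma(6, 8)
obs 3: x=1 → posterior Gamma(7, 9)
obs 4: x=6 → posterior Gamma(13, 10)
obs 5: x=2 → posterior Gamma(15, 11)
obs 6: x=5 → posterior Gamma(20, 12)
obs 7: x=6 → posterior Gamma(26, 13)
obs 8: x=6 → posterior Gamma(32, 14)
obs 9: x=4 → posterior Gamma(36, 15)
obs 10: x=2 → posterior Gamma(38, 16)

alpha=38, beta=16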